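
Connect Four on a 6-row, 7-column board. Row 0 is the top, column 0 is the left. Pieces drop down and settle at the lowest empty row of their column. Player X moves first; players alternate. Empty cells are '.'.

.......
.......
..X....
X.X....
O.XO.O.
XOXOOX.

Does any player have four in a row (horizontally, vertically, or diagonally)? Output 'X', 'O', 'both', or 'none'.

X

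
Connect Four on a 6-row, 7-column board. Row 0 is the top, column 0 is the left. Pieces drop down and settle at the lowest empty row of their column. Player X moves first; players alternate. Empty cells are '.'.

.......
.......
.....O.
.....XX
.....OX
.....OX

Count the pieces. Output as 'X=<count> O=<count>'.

X=4 O=3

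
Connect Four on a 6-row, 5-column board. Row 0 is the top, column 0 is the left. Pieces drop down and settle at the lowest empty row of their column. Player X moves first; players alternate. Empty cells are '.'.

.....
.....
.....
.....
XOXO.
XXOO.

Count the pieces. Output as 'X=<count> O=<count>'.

X=4 O=4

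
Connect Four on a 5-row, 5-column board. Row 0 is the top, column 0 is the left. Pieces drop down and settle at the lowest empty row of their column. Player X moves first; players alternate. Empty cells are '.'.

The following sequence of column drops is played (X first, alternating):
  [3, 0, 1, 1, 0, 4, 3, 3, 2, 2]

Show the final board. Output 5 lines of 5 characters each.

Answer: .....
.....
...O.
XOOX.
OXXXO

Derivation:
Move 1: X drops in col 3, lands at row 4
Move 2: O drops in col 0, lands at row 4
Move 3: X drops in col 1, lands at row 4
Move 4: O drops in col 1, lands at row 3
Move 5: X drops in col 0, lands at row 3
Move 6: O drops in col 4, lands at row 4
Move 7: X drops in col 3, lands at row 3
Move 8: O drops in col 3, lands at row 2
Move 9: X drops in col 2, lands at row 4
Move 10: O drops in col 2, lands at row 3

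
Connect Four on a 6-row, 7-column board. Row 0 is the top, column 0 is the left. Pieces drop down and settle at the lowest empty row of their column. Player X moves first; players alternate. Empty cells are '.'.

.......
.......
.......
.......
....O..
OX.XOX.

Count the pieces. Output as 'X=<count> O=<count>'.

X=3 O=3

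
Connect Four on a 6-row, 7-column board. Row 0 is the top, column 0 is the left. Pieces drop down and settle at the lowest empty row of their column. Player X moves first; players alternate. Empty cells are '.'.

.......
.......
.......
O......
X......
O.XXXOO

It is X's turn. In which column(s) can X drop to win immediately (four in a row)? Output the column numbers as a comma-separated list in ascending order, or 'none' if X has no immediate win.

Answer: 1

Derivation:
col 0: drop X → no win
col 1: drop X → WIN!
col 2: drop X → no win
col 3: drop X → no win
col 4: drop X → no win
col 5: drop X → no win
col 6: drop X → no win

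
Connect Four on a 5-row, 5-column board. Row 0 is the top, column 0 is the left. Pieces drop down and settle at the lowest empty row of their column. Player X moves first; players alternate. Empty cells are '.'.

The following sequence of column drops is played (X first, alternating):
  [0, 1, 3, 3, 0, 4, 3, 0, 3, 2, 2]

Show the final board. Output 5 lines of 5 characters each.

Answer: .....
...X.
O..X.
X.XO.
XOOXO

Derivation:
Move 1: X drops in col 0, lands at row 4
Move 2: O drops in col 1, lands at row 4
Move 3: X drops in col 3, lands at row 4
Move 4: O drops in col 3, lands at row 3
Move 5: X drops in col 0, lands at row 3
Move 6: O drops in col 4, lands at row 4
Move 7: X drops in col 3, lands at row 2
Move 8: O drops in col 0, lands at row 2
Move 9: X drops in col 3, lands at row 1
Move 10: O drops in col 2, lands at row 4
Move 11: X drops in col 2, lands at row 3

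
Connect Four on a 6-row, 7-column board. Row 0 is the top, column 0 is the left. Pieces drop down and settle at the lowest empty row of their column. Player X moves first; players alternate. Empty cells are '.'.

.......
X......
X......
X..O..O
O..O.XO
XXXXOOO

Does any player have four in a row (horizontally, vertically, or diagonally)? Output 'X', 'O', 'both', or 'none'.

X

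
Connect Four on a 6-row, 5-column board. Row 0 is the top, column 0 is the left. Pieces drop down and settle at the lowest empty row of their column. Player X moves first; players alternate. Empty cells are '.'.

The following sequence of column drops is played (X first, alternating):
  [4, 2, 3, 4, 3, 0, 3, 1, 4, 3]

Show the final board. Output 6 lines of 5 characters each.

Move 1: X drops in col 4, lands at row 5
Move 2: O drops in col 2, lands at row 5
Move 3: X drops in col 3, lands at row 5
Move 4: O drops in col 4, lands at row 4
Move 5: X drops in col 3, lands at row 4
Move 6: O drops in col 0, lands at row 5
Move 7: X drops in col 3, lands at row 3
Move 8: O drops in col 1, lands at row 5
Move 9: X drops in col 4, lands at row 3
Move 10: O drops in col 3, lands at row 2

Answer: .....
.....
...O.
...XX
...XO
OOOXX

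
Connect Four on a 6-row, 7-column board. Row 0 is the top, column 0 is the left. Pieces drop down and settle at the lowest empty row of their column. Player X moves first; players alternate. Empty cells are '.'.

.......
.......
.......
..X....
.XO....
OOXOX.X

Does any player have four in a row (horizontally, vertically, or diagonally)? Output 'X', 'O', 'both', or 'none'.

none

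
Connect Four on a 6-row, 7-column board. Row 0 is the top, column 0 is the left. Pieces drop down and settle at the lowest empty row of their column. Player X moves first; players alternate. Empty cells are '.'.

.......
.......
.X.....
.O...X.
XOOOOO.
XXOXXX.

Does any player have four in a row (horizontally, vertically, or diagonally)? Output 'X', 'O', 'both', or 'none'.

O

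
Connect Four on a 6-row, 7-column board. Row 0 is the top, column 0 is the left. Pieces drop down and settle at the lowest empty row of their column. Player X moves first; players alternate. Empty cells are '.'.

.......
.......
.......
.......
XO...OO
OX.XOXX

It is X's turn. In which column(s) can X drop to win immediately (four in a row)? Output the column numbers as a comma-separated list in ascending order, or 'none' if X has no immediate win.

Answer: none

Derivation:
col 0: drop X → no win
col 1: drop X → no win
col 2: drop X → no win
col 3: drop X → no win
col 4: drop X → no win
col 5: drop X → no win
col 6: drop X → no win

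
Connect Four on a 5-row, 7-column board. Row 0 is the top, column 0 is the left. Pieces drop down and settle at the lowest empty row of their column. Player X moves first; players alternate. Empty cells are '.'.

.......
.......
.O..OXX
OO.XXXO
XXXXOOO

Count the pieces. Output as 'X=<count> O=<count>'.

X=9 O=8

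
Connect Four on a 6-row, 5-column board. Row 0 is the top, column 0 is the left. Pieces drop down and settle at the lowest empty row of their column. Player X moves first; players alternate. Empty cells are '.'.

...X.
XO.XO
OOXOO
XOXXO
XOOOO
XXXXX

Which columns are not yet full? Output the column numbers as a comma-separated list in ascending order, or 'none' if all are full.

col 0: top cell = '.' → open
col 1: top cell = '.' → open
col 2: top cell = '.' → open
col 3: top cell = 'X' → FULL
col 4: top cell = '.' → open

Answer: 0,1,2,4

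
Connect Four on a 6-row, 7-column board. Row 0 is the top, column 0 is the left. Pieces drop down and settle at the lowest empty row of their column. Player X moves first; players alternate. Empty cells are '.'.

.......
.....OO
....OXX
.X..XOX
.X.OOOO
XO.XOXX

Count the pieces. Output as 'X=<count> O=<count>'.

X=10 O=10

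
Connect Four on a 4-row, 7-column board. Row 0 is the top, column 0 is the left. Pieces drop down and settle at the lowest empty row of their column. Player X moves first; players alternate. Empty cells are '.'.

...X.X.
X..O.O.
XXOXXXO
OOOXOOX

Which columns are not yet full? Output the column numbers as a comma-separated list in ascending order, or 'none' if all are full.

col 0: top cell = '.' → open
col 1: top cell = '.' → open
col 2: top cell = '.' → open
col 3: top cell = 'X' → FULL
col 4: top cell = '.' → open
col 5: top cell = 'X' → FULL
col 6: top cell = '.' → open

Answer: 0,1,2,4,6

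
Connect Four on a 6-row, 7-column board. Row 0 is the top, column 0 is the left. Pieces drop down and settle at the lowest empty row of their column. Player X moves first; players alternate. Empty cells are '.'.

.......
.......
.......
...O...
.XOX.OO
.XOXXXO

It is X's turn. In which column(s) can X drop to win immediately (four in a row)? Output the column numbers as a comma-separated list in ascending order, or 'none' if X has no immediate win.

Answer: none

Derivation:
col 0: drop X → no win
col 1: drop X → no win
col 2: drop X → no win
col 3: drop X → no win
col 4: drop X → no win
col 5: drop X → no win
col 6: drop X → no win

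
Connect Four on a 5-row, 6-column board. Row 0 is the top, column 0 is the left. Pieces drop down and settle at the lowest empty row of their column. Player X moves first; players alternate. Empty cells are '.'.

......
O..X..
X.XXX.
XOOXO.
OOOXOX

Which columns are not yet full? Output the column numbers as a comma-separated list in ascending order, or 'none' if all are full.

col 0: top cell = '.' → open
col 1: top cell = '.' → open
col 2: top cell = '.' → open
col 3: top cell = '.' → open
col 4: top cell = '.' → open
col 5: top cell = '.' → open

Answer: 0,1,2,3,4,5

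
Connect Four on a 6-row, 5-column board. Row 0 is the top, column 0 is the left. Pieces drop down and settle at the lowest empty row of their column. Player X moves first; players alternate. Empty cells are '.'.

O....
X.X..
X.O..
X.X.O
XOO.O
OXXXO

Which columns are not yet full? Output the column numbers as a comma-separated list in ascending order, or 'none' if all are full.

col 0: top cell = 'O' → FULL
col 1: top cell = '.' → open
col 2: top cell = '.' → open
col 3: top cell = '.' → open
col 4: top cell = '.' → open

Answer: 1,2,3,4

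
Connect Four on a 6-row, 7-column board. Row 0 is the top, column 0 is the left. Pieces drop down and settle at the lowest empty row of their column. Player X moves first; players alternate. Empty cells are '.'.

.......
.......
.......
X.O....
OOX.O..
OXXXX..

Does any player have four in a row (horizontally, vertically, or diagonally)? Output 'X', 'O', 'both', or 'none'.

X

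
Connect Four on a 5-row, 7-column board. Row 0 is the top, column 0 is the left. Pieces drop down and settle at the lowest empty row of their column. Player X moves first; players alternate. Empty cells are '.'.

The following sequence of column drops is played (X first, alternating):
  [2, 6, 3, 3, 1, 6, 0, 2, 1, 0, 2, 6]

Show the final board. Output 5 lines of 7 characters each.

Answer: .......
.......
..X...O
OXOO..O
XXXX..O

Derivation:
Move 1: X drops in col 2, lands at row 4
Move 2: O drops in col 6, lands at row 4
Move 3: X drops in col 3, lands at row 4
Move 4: O drops in col 3, lands at row 3
Move 5: X drops in col 1, lands at row 4
Move 6: O drops in col 6, lands at row 3
Move 7: X drops in col 0, lands at row 4
Move 8: O drops in col 2, lands at row 3
Move 9: X drops in col 1, lands at row 3
Move 10: O drops in col 0, lands at row 3
Move 11: X drops in col 2, lands at row 2
Move 12: O drops in col 6, lands at row 2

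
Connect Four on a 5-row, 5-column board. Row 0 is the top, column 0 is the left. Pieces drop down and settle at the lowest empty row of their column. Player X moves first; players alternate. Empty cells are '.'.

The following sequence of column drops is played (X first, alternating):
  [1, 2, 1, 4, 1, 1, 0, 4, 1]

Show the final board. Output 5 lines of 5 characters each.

Answer: .X...
.O...
.X...
.X..O
XXO.O

Derivation:
Move 1: X drops in col 1, lands at row 4
Move 2: O drops in col 2, lands at row 4
Move 3: X drops in col 1, lands at row 3
Move 4: O drops in col 4, lands at row 4
Move 5: X drops in col 1, lands at row 2
Move 6: O drops in col 1, lands at row 1
Move 7: X drops in col 0, lands at row 4
Move 8: O drops in col 4, lands at row 3
Move 9: X drops in col 1, lands at row 0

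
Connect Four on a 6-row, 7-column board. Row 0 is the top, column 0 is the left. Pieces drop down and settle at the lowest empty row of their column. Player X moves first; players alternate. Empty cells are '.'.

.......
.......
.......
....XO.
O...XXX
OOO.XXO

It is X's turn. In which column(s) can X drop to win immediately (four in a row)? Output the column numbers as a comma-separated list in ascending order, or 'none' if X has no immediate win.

col 0: drop X → no win
col 1: drop X → no win
col 2: drop X → no win
col 3: drop X → no win
col 4: drop X → WIN!
col 5: drop X → no win
col 6: drop X → no win

Answer: 4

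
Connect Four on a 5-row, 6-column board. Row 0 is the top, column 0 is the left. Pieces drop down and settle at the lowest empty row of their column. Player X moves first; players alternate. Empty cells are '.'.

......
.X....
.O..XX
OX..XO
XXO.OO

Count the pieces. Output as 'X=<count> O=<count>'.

X=7 O=6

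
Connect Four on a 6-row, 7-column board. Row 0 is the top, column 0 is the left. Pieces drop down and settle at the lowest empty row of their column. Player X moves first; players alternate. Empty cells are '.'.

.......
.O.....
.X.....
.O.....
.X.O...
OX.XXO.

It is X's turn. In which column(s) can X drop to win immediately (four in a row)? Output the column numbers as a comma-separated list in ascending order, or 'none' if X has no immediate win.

Answer: 2

Derivation:
col 0: drop X → no win
col 1: drop X → no win
col 2: drop X → WIN!
col 3: drop X → no win
col 4: drop X → no win
col 5: drop X → no win
col 6: drop X → no win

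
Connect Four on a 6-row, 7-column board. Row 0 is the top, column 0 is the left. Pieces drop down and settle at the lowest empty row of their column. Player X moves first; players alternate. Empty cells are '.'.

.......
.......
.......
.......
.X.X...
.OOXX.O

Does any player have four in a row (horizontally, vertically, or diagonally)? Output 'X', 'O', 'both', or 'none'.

none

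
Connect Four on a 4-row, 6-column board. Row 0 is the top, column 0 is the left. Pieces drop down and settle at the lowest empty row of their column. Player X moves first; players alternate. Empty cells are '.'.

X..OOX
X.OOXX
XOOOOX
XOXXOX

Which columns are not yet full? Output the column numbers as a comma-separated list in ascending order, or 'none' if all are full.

Answer: 1,2

Derivation:
col 0: top cell = 'X' → FULL
col 1: top cell = '.' → open
col 2: top cell = '.' → open
col 3: top cell = 'O' → FULL
col 4: top cell = 'O' → FULL
col 5: top cell = 'X' → FULL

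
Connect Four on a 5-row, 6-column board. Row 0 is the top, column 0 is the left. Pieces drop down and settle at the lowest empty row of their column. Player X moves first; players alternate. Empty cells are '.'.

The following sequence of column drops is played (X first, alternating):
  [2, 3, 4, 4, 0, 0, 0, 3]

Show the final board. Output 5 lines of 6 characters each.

Answer: ......
......
X.....
O..OO.
X.XOX.

Derivation:
Move 1: X drops in col 2, lands at row 4
Move 2: O drops in col 3, lands at row 4
Move 3: X drops in col 4, lands at row 4
Move 4: O drops in col 4, lands at row 3
Move 5: X drops in col 0, lands at row 4
Move 6: O drops in col 0, lands at row 3
Move 7: X drops in col 0, lands at row 2
Move 8: O drops in col 3, lands at row 3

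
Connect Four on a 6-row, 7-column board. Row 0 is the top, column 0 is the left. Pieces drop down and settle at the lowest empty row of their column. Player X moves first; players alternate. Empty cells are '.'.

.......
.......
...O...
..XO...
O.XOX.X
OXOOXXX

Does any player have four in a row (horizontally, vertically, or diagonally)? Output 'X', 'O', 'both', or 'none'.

O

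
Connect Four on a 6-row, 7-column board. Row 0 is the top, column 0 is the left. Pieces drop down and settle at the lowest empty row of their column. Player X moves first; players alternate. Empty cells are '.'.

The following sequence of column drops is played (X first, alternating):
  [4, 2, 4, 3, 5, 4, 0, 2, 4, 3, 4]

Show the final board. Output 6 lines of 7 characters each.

Answer: .......
....X..
....X..
....O..
..OOX..
X.OOXX.

Derivation:
Move 1: X drops in col 4, lands at row 5
Move 2: O drops in col 2, lands at row 5
Move 3: X drops in col 4, lands at row 4
Move 4: O drops in col 3, lands at row 5
Move 5: X drops in col 5, lands at row 5
Move 6: O drops in col 4, lands at row 3
Move 7: X drops in col 0, lands at row 5
Move 8: O drops in col 2, lands at row 4
Move 9: X drops in col 4, lands at row 2
Move 10: O drops in col 3, lands at row 4
Move 11: X drops in col 4, lands at row 1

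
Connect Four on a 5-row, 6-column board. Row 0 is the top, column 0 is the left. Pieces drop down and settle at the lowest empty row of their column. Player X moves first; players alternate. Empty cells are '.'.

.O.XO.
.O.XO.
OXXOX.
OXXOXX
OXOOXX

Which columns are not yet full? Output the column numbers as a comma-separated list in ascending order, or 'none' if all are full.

Answer: 0,2,5

Derivation:
col 0: top cell = '.' → open
col 1: top cell = 'O' → FULL
col 2: top cell = '.' → open
col 3: top cell = 'X' → FULL
col 4: top cell = 'O' → FULL
col 5: top cell = '.' → open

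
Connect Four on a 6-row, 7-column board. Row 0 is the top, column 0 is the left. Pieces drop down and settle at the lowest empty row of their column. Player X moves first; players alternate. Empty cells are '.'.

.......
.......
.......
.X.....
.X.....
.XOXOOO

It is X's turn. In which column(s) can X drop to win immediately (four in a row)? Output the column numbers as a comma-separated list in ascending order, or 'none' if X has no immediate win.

Answer: 1

Derivation:
col 0: drop X → no win
col 1: drop X → WIN!
col 2: drop X → no win
col 3: drop X → no win
col 4: drop X → no win
col 5: drop X → no win
col 6: drop X → no win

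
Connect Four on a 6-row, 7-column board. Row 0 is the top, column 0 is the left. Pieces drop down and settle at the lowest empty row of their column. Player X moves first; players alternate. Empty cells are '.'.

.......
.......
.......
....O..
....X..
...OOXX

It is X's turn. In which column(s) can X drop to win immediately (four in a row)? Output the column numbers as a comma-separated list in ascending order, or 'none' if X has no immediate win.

col 0: drop X → no win
col 1: drop X → no win
col 2: drop X → no win
col 3: drop X → no win
col 4: drop X → no win
col 5: drop X → no win
col 6: drop X → no win

Answer: none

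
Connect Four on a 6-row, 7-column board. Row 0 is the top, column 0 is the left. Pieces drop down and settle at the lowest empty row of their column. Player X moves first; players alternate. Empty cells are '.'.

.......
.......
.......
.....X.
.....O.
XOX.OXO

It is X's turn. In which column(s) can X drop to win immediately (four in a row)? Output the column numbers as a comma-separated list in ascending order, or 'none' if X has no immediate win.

col 0: drop X → no win
col 1: drop X → no win
col 2: drop X → no win
col 3: drop X → no win
col 4: drop X → no win
col 5: drop X → no win
col 6: drop X → no win

Answer: none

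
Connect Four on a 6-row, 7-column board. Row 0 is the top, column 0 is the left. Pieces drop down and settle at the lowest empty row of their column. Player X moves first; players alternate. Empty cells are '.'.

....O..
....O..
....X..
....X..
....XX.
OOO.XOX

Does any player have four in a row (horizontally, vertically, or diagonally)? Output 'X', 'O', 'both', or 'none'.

X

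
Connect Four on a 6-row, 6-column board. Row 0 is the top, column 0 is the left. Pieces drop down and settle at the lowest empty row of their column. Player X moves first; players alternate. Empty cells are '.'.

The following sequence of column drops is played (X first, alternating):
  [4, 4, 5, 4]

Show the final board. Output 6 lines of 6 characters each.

Move 1: X drops in col 4, lands at row 5
Move 2: O drops in col 4, lands at row 4
Move 3: X drops in col 5, lands at row 5
Move 4: O drops in col 4, lands at row 3

Answer: ......
......
......
....O.
....O.
....XX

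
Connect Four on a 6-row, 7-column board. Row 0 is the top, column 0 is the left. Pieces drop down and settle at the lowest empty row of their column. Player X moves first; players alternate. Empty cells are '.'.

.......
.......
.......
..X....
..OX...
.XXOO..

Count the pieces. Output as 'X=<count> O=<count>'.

X=4 O=3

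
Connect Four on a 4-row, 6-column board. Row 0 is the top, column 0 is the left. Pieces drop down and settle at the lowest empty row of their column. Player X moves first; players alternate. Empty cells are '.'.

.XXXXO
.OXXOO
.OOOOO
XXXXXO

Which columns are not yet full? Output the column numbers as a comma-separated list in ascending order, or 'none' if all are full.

Answer: 0

Derivation:
col 0: top cell = '.' → open
col 1: top cell = 'X' → FULL
col 2: top cell = 'X' → FULL
col 3: top cell = 'X' → FULL
col 4: top cell = 'X' → FULL
col 5: top cell = 'O' → FULL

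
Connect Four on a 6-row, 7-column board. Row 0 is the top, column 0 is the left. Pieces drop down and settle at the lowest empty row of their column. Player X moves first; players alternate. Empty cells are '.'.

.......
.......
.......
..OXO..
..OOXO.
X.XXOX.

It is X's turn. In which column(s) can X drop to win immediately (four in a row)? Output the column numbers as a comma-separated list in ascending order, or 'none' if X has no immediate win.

col 0: drop X → no win
col 1: drop X → WIN!
col 2: drop X → WIN!
col 3: drop X → no win
col 4: drop X → no win
col 5: drop X → no win
col 6: drop X → no win

Answer: 1,2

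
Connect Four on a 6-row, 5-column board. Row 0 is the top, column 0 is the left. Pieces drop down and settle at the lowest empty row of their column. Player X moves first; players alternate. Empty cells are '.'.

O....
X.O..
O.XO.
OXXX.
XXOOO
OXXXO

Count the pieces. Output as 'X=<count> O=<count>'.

X=10 O=10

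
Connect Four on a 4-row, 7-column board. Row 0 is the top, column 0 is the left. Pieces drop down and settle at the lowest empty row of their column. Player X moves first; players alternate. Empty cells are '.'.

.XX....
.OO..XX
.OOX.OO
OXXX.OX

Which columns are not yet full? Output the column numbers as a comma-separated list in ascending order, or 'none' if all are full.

Answer: 0,3,4,5,6

Derivation:
col 0: top cell = '.' → open
col 1: top cell = 'X' → FULL
col 2: top cell = 'X' → FULL
col 3: top cell = '.' → open
col 4: top cell = '.' → open
col 5: top cell = '.' → open
col 6: top cell = '.' → open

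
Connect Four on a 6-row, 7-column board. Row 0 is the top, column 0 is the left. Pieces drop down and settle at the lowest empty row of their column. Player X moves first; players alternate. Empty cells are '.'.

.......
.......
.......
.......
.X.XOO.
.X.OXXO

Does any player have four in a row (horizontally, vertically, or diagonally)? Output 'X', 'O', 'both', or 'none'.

none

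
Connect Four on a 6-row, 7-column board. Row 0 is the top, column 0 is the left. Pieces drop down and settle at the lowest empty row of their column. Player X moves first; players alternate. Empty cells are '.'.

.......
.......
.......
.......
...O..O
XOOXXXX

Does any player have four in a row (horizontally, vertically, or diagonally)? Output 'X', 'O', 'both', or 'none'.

X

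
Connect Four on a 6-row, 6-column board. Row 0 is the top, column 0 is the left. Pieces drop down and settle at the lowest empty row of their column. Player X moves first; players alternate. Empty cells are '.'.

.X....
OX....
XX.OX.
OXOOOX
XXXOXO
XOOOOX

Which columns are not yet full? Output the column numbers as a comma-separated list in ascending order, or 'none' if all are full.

col 0: top cell = '.' → open
col 1: top cell = 'X' → FULL
col 2: top cell = '.' → open
col 3: top cell = '.' → open
col 4: top cell = '.' → open
col 5: top cell = '.' → open

Answer: 0,2,3,4,5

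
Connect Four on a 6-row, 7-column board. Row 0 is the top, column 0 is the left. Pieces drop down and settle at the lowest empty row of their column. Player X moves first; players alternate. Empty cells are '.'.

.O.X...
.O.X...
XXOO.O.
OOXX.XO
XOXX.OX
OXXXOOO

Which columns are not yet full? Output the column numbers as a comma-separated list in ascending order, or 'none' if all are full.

col 0: top cell = '.' → open
col 1: top cell = 'O' → FULL
col 2: top cell = '.' → open
col 3: top cell = 'X' → FULL
col 4: top cell = '.' → open
col 5: top cell = '.' → open
col 6: top cell = '.' → open

Answer: 0,2,4,5,6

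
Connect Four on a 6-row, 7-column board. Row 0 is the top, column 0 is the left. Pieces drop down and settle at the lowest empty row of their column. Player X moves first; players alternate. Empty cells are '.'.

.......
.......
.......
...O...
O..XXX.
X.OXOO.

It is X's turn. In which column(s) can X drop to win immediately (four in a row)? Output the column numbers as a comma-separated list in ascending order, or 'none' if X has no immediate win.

Answer: 2

Derivation:
col 0: drop X → no win
col 1: drop X → no win
col 2: drop X → WIN!
col 3: drop X → no win
col 4: drop X → no win
col 5: drop X → no win
col 6: drop X → no win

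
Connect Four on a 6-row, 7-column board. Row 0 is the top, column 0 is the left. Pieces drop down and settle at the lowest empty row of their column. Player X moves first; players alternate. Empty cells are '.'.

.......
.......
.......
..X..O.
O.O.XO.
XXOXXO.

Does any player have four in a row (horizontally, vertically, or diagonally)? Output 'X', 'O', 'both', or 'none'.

none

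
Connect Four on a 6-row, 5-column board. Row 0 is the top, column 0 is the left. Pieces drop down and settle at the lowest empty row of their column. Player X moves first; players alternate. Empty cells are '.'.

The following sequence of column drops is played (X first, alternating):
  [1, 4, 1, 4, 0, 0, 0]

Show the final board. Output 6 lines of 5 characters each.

Answer: .....
.....
.....
X....
OX..O
XX..O

Derivation:
Move 1: X drops in col 1, lands at row 5
Move 2: O drops in col 4, lands at row 5
Move 3: X drops in col 1, lands at row 4
Move 4: O drops in col 4, lands at row 4
Move 5: X drops in col 0, lands at row 5
Move 6: O drops in col 0, lands at row 4
Move 7: X drops in col 0, lands at row 3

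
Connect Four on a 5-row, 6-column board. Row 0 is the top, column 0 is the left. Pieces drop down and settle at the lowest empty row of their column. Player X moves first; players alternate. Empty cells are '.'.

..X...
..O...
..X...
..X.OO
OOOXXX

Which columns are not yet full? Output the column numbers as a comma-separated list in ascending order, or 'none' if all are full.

col 0: top cell = '.' → open
col 1: top cell = '.' → open
col 2: top cell = 'X' → FULL
col 3: top cell = '.' → open
col 4: top cell = '.' → open
col 5: top cell = '.' → open

Answer: 0,1,3,4,5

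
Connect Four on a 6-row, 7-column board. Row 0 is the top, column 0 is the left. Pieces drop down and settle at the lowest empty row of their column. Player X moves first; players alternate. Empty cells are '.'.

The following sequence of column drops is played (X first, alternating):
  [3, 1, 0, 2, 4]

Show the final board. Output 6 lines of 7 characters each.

Move 1: X drops in col 3, lands at row 5
Move 2: O drops in col 1, lands at row 5
Move 3: X drops in col 0, lands at row 5
Move 4: O drops in col 2, lands at row 5
Move 5: X drops in col 4, lands at row 5

Answer: .......
.......
.......
.......
.......
XOOXX..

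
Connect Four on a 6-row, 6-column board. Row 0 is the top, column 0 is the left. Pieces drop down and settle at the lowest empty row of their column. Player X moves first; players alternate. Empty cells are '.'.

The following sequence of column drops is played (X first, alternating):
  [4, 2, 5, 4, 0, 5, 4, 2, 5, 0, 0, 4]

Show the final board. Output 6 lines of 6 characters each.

Move 1: X drops in col 4, lands at row 5
Move 2: O drops in col 2, lands at row 5
Move 3: X drops in col 5, lands at row 5
Move 4: O drops in col 4, lands at row 4
Move 5: X drops in col 0, lands at row 5
Move 6: O drops in col 5, lands at row 4
Move 7: X drops in col 4, lands at row 3
Move 8: O drops in col 2, lands at row 4
Move 9: X drops in col 5, lands at row 3
Move 10: O drops in col 0, lands at row 4
Move 11: X drops in col 0, lands at row 3
Move 12: O drops in col 4, lands at row 2

Answer: ......
......
....O.
X...XX
O.O.OO
X.O.XX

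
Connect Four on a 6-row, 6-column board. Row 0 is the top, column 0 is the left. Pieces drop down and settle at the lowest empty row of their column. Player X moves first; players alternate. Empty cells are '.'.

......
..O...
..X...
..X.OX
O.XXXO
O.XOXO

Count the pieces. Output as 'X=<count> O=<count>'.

X=8 O=7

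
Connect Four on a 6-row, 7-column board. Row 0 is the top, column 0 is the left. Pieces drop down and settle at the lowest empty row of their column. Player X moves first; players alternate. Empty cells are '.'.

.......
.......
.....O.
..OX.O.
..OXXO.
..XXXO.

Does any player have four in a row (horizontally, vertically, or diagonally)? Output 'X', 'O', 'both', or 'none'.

O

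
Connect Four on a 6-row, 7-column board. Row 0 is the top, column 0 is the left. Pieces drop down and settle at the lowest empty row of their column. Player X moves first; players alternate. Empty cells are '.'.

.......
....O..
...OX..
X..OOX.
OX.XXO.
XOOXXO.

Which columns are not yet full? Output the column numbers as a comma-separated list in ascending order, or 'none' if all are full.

col 0: top cell = '.' → open
col 1: top cell = '.' → open
col 2: top cell = '.' → open
col 3: top cell = '.' → open
col 4: top cell = '.' → open
col 5: top cell = '.' → open
col 6: top cell = '.' → open

Answer: 0,1,2,3,4,5,6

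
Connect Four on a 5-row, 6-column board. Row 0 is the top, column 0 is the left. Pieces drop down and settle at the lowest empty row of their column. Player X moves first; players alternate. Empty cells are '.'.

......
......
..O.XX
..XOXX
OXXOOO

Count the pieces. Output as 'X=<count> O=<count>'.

X=7 O=6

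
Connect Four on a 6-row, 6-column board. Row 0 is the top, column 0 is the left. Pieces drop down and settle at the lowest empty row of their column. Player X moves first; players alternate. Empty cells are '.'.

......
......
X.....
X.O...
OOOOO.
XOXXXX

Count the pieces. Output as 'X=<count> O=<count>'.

X=7 O=7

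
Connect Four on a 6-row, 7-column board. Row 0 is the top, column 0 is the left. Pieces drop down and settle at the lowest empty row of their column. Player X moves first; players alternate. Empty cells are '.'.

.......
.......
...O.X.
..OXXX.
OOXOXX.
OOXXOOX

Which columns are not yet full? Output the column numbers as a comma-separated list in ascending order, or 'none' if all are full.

Answer: 0,1,2,3,4,5,6

Derivation:
col 0: top cell = '.' → open
col 1: top cell = '.' → open
col 2: top cell = '.' → open
col 3: top cell = '.' → open
col 4: top cell = '.' → open
col 5: top cell = '.' → open
col 6: top cell = '.' → open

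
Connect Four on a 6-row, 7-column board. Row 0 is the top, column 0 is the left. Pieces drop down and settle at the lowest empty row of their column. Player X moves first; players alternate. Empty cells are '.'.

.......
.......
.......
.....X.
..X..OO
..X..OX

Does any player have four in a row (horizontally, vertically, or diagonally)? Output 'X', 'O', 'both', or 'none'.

none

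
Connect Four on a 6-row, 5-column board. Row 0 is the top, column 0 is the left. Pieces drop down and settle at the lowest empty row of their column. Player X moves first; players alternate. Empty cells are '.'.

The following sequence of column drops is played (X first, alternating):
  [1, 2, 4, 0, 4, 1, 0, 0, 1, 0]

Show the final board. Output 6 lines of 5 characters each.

Answer: .....
.....
O....
OX...
XO..X
OXO.X

Derivation:
Move 1: X drops in col 1, lands at row 5
Move 2: O drops in col 2, lands at row 5
Move 3: X drops in col 4, lands at row 5
Move 4: O drops in col 0, lands at row 5
Move 5: X drops in col 4, lands at row 4
Move 6: O drops in col 1, lands at row 4
Move 7: X drops in col 0, lands at row 4
Move 8: O drops in col 0, lands at row 3
Move 9: X drops in col 1, lands at row 3
Move 10: O drops in col 0, lands at row 2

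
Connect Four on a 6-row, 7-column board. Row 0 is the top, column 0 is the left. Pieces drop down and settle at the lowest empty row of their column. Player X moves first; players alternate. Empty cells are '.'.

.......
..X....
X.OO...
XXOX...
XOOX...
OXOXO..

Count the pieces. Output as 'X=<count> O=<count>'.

X=9 O=8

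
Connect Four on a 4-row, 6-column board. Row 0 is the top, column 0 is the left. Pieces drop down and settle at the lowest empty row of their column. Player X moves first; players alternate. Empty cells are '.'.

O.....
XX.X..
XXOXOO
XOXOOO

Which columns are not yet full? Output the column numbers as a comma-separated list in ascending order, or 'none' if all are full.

Answer: 1,2,3,4,5

Derivation:
col 0: top cell = 'O' → FULL
col 1: top cell = '.' → open
col 2: top cell = '.' → open
col 3: top cell = '.' → open
col 4: top cell = '.' → open
col 5: top cell = '.' → open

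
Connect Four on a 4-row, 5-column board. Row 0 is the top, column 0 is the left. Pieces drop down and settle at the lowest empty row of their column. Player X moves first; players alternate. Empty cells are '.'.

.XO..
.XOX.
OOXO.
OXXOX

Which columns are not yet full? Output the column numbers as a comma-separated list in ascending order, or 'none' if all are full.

col 0: top cell = '.' → open
col 1: top cell = 'X' → FULL
col 2: top cell = 'O' → FULL
col 3: top cell = '.' → open
col 4: top cell = '.' → open

Answer: 0,3,4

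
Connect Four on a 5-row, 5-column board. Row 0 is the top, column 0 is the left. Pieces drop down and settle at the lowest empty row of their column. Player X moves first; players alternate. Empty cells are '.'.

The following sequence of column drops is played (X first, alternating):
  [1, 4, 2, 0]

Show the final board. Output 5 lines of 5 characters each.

Move 1: X drops in col 1, lands at row 4
Move 2: O drops in col 4, lands at row 4
Move 3: X drops in col 2, lands at row 4
Move 4: O drops in col 0, lands at row 4

Answer: .....
.....
.....
.....
OXX.O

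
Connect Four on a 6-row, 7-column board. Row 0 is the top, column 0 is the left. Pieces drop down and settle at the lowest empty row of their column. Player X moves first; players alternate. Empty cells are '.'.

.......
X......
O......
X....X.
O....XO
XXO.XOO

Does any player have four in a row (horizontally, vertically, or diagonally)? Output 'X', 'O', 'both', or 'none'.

none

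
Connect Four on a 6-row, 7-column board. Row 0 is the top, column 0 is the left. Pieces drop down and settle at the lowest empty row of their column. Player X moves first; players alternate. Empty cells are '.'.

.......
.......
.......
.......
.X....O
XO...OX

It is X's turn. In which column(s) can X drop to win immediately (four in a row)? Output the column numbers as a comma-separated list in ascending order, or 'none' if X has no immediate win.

col 0: drop X → no win
col 1: drop X → no win
col 2: drop X → no win
col 3: drop X → no win
col 4: drop X → no win
col 5: drop X → no win
col 6: drop X → no win

Answer: none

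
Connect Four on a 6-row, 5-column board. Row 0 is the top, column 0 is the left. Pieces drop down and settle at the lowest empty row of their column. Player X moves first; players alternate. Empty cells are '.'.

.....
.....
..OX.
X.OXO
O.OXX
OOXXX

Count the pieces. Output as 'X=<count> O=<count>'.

X=8 O=7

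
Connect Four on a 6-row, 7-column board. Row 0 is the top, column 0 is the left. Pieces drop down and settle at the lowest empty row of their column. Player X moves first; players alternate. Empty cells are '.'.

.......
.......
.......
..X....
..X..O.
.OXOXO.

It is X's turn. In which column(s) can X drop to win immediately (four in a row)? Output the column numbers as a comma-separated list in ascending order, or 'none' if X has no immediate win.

col 0: drop X → no win
col 1: drop X → no win
col 2: drop X → WIN!
col 3: drop X → no win
col 4: drop X → no win
col 5: drop X → no win
col 6: drop X → no win

Answer: 2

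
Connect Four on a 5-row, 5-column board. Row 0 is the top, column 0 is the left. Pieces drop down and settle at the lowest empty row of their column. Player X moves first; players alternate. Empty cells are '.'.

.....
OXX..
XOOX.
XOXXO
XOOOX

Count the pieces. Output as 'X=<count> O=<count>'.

X=9 O=8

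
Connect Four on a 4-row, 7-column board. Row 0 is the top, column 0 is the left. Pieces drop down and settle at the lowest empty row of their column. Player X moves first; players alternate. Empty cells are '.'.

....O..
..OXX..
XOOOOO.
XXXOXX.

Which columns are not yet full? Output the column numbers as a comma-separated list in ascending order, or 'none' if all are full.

Answer: 0,1,2,3,5,6

Derivation:
col 0: top cell = '.' → open
col 1: top cell = '.' → open
col 2: top cell = '.' → open
col 3: top cell = '.' → open
col 4: top cell = 'O' → FULL
col 5: top cell = '.' → open
col 6: top cell = '.' → open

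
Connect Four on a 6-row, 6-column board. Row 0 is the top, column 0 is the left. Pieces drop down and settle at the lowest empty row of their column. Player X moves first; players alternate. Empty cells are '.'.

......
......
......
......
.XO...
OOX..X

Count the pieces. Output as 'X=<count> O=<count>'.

X=3 O=3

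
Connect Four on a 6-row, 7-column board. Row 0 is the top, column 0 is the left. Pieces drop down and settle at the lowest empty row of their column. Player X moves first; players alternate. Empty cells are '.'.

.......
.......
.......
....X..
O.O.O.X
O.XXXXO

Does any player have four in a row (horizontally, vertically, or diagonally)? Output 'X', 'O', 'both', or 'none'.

X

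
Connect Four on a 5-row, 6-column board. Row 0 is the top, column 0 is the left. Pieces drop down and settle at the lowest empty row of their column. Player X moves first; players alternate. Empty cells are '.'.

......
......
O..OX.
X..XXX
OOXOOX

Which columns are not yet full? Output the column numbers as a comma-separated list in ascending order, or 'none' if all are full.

Answer: 0,1,2,3,4,5

Derivation:
col 0: top cell = '.' → open
col 1: top cell = '.' → open
col 2: top cell = '.' → open
col 3: top cell = '.' → open
col 4: top cell = '.' → open
col 5: top cell = '.' → open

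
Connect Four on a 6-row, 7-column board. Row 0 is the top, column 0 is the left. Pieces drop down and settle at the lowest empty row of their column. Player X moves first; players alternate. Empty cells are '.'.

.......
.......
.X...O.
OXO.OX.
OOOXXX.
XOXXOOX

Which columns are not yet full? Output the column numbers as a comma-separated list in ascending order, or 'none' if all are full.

Answer: 0,1,2,3,4,5,6

Derivation:
col 0: top cell = '.' → open
col 1: top cell = '.' → open
col 2: top cell = '.' → open
col 3: top cell = '.' → open
col 4: top cell = '.' → open
col 5: top cell = '.' → open
col 6: top cell = '.' → open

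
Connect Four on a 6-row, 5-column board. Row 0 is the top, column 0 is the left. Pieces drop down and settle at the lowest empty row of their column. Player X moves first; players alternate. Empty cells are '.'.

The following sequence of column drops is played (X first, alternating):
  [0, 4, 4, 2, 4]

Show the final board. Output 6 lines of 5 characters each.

Move 1: X drops in col 0, lands at row 5
Move 2: O drops in col 4, lands at row 5
Move 3: X drops in col 4, lands at row 4
Move 4: O drops in col 2, lands at row 5
Move 5: X drops in col 4, lands at row 3

Answer: .....
.....
.....
....X
....X
X.O.O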